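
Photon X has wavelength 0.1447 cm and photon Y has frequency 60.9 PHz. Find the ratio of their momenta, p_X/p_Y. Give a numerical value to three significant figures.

3.40e-6

p_X = 4.579e-31 kg·m/s (from wavelength = 0.1447 cm, via p = h/λ).
p_Y = 1.346e-25 kg·m/s (from frequency = 60.9 PHz, via p = hf/c).
Ratio = 4.579e-31 / 1.346e-25 = 3.40e-6.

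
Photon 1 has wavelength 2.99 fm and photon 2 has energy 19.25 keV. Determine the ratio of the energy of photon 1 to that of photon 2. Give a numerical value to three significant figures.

2.15 × 10^4

E_1 = 6.644 × 10^-11 J (from wavelength = 2.99 fm, via E = hc/λ).
E_2 = 3.084 × 10^-15 J (from energy = 19.25 keV, via E given directly).
Ratio = 6.644 × 10^-11 / 3.084 × 10^-15 = 2.15 × 10^4.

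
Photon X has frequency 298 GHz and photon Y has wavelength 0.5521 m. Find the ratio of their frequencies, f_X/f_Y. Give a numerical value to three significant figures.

f_X = 2.980e11 Hz (from frequency = 298 GHz, via f given directly).
f_Y = 5.430e8 Hz (from wavelength = 0.5521 m, via f = c/λ).
Ratio = 2.980e11 / 5.430e8 = 549.

549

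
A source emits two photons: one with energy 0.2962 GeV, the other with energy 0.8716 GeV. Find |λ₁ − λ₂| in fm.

Using λ = hc/E: λ₁ = 4.1858e-15 m, λ₂ = 1.4225e-15 m.
|Δλ| = |4.1858e-15 − 1.4225e-15| = 2.76e-15 m = 2.76 fm.

2.76 fm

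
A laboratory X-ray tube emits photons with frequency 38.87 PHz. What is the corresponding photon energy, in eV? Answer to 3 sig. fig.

Take h = 6.62607015 × 10^-34 J·s, 1 eV = 1.602176634 × 10^-19 J.
Convert to SI: f = 38.87 PHz = 3.887 × 10^16 Hz.
For a photon E = hf, so E = 2.576 × 10^-17 J.
Converting to eV: E = 160.8 eV ≈ 161 eV.

161 eV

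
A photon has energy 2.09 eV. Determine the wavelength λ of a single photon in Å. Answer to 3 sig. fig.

5930 Å

In SI units: E = 2.09 eV = 3.3485 × 10^-19 J.
Since λ = hc/E for a photon, λ = 5.932 × 10^-7 m.
Converting to Å: λ = 5932 Å ≈ 5930 Å.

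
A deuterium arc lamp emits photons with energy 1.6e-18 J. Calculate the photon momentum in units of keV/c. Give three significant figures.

9.99e-3 keV/c

Use c = 2.99792458e8 m/s, 1 eV = 1.602176634e-19 J.
The photon relation is p = E/c, giving p = 5.337e-27 kg·m/s.
Converting to keV/c: p = 0.009986 keV/c ≈ 9.99e-3 keV/c.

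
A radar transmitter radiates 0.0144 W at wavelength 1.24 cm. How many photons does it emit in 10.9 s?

Total energy: E_total = P·t = 0.0144 × 10.9 = 0.1570 J.
Per-photon energy: E = 1.602 × 10^-23 J.
N = E_total / E_photon = 9.80 × 10^21.

9.80 × 10^21 photons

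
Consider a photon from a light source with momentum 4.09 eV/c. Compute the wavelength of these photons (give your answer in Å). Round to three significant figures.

3030 Å

In SI units: p = 4.09 eV/c = 2.1858e-27 kg·m/s.
For a photon λ = h/p, so λ = 3.031e-7 m.
Converting to Å: λ = 3031 Å ≈ 3030 Å.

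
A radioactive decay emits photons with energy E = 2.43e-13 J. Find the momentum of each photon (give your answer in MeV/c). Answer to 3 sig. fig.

1.52 MeV/c

(c = 2.99792458e8 m/s, 1 eV = 1.602176634e-19 J.)
Apply p = E/c: p = 8.106e-22 kg·m/s.
Converting to MeV/c: p = 1.517 MeV/c ≈ 1.52 MeV/c.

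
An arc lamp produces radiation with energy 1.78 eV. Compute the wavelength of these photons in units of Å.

Use h = 6.62607015 × 10^-34 J·s, c = 2.99792458 × 10^8 m/s, 1 eV = 1.602176634 × 10^-19 J.
Convert to SI: E = 1.78 eV = 2.8519 × 10^-19 J.
The photon relation is λ = hc/E, giving λ = 6.965 × 10^-7 m.
Converting to Å: λ = 6965 Å ≈ 6970 Å.

6970 Å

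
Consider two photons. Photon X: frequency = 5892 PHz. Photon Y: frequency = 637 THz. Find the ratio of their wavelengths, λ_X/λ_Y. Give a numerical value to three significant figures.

1.08 × 10^-4

λ_X = 5.088 × 10^-11 m (from frequency = 5892 PHz, via λ = c/f).
λ_Y = 4.706 × 10^-7 m (from frequency = 637 THz, via λ = c/f).
Ratio = 5.088 × 10^-11 / 4.706 × 10^-7 = 1.08 × 10^-4.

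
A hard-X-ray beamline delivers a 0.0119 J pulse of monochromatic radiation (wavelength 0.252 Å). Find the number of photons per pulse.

Per-photon energy: E = 7.883 × 10^-15 J (from wavelength = 0.252 Å).
N = E_total / E_photon = 0.0119 J / 7.883 × 10^-15 J = 1.51 × 10^12.

1.51 × 10^12 photons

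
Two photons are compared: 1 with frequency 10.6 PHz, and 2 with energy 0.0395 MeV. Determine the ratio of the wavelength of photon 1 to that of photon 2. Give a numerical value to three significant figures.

λ_1 = 2.828 × 10^-8 m (from frequency = 10.6 PHz, via λ = c/f).
λ_2 = 3.139 × 10^-11 m (from energy = 0.0395 MeV, via λ = hc/E).
Ratio = 2.828 × 10^-8 / 3.139 × 10^-11 = 901.

901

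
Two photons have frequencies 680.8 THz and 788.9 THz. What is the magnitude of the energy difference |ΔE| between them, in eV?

Using E = hf: E₁ = 4.5110e-19 J, E₂ = 5.2273e-19 J.
|ΔE| = |4.5110e-19 − 5.2273e-19| = 7.16e-20 J = 0.447 eV.

0.447 eV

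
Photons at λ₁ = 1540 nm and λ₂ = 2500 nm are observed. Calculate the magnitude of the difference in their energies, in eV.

0.309 eV

Using E = hc/λ: E₁ = 1.290e-19 J, E₂ = 7.946e-20 J.
|ΔE| = |1.290e-19 − 7.946e-20| = 4.95e-20 J = 0.309 eV.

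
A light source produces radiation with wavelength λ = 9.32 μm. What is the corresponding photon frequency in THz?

In SI units: λ = 9.32 μm = 9.32 × 10^-6 m.
For a photon f = c/λ, so f = 3.217 × 10^13 Hz.
Converting to THz: f = 32.17 THz ≈ 32.2 THz.

32.2 THz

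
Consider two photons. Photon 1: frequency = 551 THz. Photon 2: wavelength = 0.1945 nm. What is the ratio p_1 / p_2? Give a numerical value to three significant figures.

3.57e-4

p_1 = 1.218e-27 kg·m/s (from frequency = 551 THz, via p = hf/c).
p_2 = 3.407e-24 kg·m/s (from wavelength = 0.1945 nm, via p = h/λ).
Ratio = 1.218e-27 / 3.407e-24 = 3.57e-4.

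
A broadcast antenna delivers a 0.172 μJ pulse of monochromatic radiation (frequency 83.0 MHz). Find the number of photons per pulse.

Per-photon energy: E = 5.500e-26 J (from frequency = 83.0 MHz).
N = E_total / E_photon = 1.72e-7 J / 5.500e-26 J = 3.13e18.

3.13e18 photons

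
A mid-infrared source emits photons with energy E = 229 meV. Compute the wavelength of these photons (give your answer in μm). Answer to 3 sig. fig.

First convert: E = 229 meV = 3.6690e-20 J.
For a photon λ = hc/E, so λ = 5.414e-6 m.
Converting to μm: λ = 5.414 μm ≈ 5.41 μm.

5.41 μm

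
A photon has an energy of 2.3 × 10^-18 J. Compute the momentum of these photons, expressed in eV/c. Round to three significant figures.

Use c = 2.99792458 × 10^8 m/s, 1 eV = 1.602176634 × 10^-19 J.
Apply p = E/c: p = 7.672 × 10^-27 kg·m/s.
Converting to eV/c: p = 14.36 eV/c ≈ 14.4 eV/c.

14.4 eV/c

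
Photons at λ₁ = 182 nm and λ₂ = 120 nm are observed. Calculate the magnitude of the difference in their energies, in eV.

3.52 eV

Using E = hc/λ: E₁ = 1.091 × 10^-18 J, E₂ = 1.655 × 10^-18 J.
|ΔE| = |1.091 × 10^-18 − 1.655 × 10^-18| = 5.64 × 10^-19 J = 3.52 eV.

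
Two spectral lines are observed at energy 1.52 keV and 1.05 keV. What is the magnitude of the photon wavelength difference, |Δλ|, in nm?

0.365 nm

Using λ = hc/E: λ₁ = 8.157 × 10^-10 m, λ₂ = 1.181 × 10^-9 m.
|Δλ| = |8.157 × 10^-10 − 1.181 × 10^-9| = 3.65 × 10^-10 m = 0.365 nm.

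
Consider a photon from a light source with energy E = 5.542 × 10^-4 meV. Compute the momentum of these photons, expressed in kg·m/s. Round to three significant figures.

2.96 × 10^-34 kg·m/s

Use c = 2.99792458 × 10^8 m/s, 1 eV = 1.602176634 × 10^-19 J.
First convert: E = 5.542 × 10^-4 meV = 8.8793 × 10^-26 J.
Apply p = E/c: p = 2.962 × 10^-34 kg·m/s.
So p ≈ 2.96 × 10^-34 kg·m/s.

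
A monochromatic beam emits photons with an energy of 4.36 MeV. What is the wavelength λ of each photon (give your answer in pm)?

0.284 pm

(h = 6.62607015·10^-34 J·s, c = 2.99792458·10^8 m/s, 1 eV = 1.602176634·10^-19 J.)
First convert: E = 4.36 MeV = 6.9855·10^-13 J.
The photon relation is λ = hc/E, giving λ = 2.844·10^-13 m.
Converting to pm: λ = 0.2844 pm ≈ 0.284 pm.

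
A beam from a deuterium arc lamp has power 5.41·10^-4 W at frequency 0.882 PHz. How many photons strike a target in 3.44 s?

3.18·10^15 photons

Total energy: E_total = P·t = 5.41·10^-4 × 3.44 = 0.001861 J.
Per-photon energy: E = 5.844·10^-19 J.
N = E_total / E_photon = 3.18·10^15.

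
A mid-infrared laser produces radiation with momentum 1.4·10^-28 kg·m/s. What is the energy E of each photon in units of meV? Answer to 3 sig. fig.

Since E = pc for a photon, E = 4.197·10^-20 J.
Converting to meV: E = 262.0 meV ≈ 262 meV.

262 meV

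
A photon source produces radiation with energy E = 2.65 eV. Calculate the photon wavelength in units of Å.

(h = 6.62607015e-34 J·s, c = 2.99792458e8 m/s, 1 eV = 1.602176634e-19 J.)
Convert to SI: E = 2.65 eV = 4.2458e-19 J.
For a photon λ = hc/E, so λ = 4.679e-7 m.
Converting to Å: λ = 4679 Å ≈ 4680 Å.

4680 Å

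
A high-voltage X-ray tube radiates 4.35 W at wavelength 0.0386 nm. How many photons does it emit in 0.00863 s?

7.29 × 10^12 photons

Total energy: E_total = P·t = 4.35 × 0.00863 = 0.03754 J.
Per-photon energy: E = 5.146 × 10^-15 J.
N = E_total / E_photon = 7.29 × 10^12.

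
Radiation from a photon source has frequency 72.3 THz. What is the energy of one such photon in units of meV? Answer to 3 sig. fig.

First convert: f = 72.3 THz = 7.23e13 Hz.
The photon relation is E = hf, giving E = 4.791e-20 J.
Converting to meV: E = 299.0 meV ≈ 299 meV.

299 meV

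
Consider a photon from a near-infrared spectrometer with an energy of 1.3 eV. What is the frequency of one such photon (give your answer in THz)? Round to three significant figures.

314 THz

First convert: E = 1.3 eV = 2.0828 × 10^-19 J.
Since f = E/h for a photon, f = 3.143 × 10^14 Hz.
Converting to THz: f = 314.3 THz ≈ 314 THz.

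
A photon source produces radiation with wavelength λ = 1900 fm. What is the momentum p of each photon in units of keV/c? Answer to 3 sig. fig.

Use h = 6.62607015e-34 J·s, c = 2.99792458e8 m/s, 1 eV = 1.602176634e-19 J.
First convert: λ = 1900 fm = 1.9e-12 m.
Since p = h/λ for a photon, p = 3.487e-22 kg·m/s.
Converting to keV/c: p = 652.5 keV/c ≈ 653 keV/c.

653 keV/c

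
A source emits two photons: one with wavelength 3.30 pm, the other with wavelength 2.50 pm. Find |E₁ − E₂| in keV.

120 keV

Using E = hc/λ: E₁ = 6.020e-14 J, E₂ = 7.946e-14 J.
|ΔE| = |6.020e-14 − 7.946e-14| = 1.93e-14 J = 120 keV.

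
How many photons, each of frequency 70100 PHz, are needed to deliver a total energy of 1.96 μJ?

Per-photon energy: E = 4.645e-14 J (from frequency = 70100 PHz).
N = E_total / E_photon = 1.96e-6 J / 4.645e-14 J = 4.22e7.

4.22e7 photons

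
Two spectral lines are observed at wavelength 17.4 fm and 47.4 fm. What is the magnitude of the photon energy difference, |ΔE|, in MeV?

45.1 MeV

Using E = hc/λ: E₁ = 1.142e-11 J, E₂ = 4.191e-12 J.
|ΔE| = |1.142e-11 − 4.191e-12| = 7.23e-12 J = 45.1 MeV.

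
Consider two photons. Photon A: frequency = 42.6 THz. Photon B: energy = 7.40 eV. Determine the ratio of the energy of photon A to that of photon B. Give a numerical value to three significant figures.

0.0238

E_A = 2.823e-20 J (from frequency = 42.6 THz, via E = hf).
E_B = 1.186e-18 J (from energy = 7.40 eV, via E given directly).
Ratio = 2.823e-20 / 1.186e-18 = 0.0238.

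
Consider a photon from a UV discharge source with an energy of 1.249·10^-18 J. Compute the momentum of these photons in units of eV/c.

7.80 eV/c

For a photon p = E/c, so p = 4.166·10^-27 kg·m/s.
Converting to eV/c: p = 7.796 eV/c ≈ 7.80 eV/c.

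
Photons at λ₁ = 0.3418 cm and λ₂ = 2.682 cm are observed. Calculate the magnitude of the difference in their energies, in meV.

0.317 meV

Using E = hc/λ: E₁ = 5.8117e-23 J, E₂ = 7.4066e-24 J.
|ΔE| = |5.8117e-23 − 7.4066e-24| = 5.07e-23 J = 0.317 meV.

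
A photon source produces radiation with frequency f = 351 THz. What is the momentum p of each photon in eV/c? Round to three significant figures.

First convert: f = 351 THz = 3.51 × 10^14 Hz.
The photon relation is p = hf/c, giving p = 7.758 × 10^-28 kg·m/s.
Converting to eV/c: p = 1.452 eV/c ≈ 1.45 eV/c.

1.45 eV/c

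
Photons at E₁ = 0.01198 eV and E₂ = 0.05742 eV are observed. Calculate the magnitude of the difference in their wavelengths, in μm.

81.9 μm

Using λ = hc/E: λ₁ = 1.0349·10^-4 m, λ₂ = 2.1593·10^-5 m.
|Δλ| = |1.0349·10^-4 − 2.1593·10^-5| = 8.19·10^-5 m = 81.9 μm.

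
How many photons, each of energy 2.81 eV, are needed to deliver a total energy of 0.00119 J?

2.64e15 photons

Per-photon energy: E = 4.502e-19 J (from energy = 2.81 eV).
N = E_total / E_photon = 0.00119 J / 4.502e-19 J = 2.64e15.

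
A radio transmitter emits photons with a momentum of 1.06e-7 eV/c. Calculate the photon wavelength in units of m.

Convert to SI: p = 1.06e-7 eV/c = 5.6649e-35 kg·m/s.
Apply λ = h/p: λ = 11.70 m.
So λ ≈ 11.7 m.

11.7 m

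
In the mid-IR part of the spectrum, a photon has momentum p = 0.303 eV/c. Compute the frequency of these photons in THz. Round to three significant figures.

First convert: p = 0.303 eV/c = 1.6193 × 10^-28 kg·m/s.
Since f = pc/h for a photon, f = 7.327 × 10^13 Hz.
Converting to THz: f = 73.27 THz ≈ 73.3 THz.

73.3 THz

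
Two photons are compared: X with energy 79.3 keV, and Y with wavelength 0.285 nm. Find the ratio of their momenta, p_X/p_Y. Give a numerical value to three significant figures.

18.2

p_X = 4.238e-23 kg·m/s (from energy = 79.3 keV, via p = E/c).
p_Y = 2.325e-24 kg·m/s (from wavelength = 0.285 nm, via p = h/λ).
Ratio = 4.238e-23 / 2.325e-24 = 18.2.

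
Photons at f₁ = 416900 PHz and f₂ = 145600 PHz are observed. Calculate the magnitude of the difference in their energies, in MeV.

1.12 MeV

Using E = hf: E₁ = 2.7624 × 10^-13 J, E₂ = 9.6476 × 10^-14 J.
|ΔE| = |2.7624 × 10^-13 − 9.6476 × 10^-14| = 1.80 × 10^-13 J = 1.12 MeV.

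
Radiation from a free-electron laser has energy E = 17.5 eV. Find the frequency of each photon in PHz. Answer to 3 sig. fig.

4.23 PHz

Take h = 6.62607015e-34 J·s, 1 eV = 1.602176634e-19 J.
In SI units: E = 17.5 eV = 2.8038e-18 J.
Since f = E/h for a photon, f = 4.231e15 Hz.
Converting to PHz: f = 4.231 PHz ≈ 4.23 PHz.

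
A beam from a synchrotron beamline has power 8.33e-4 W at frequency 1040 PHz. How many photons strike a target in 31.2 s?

Total energy: E_total = P·t = 8.33e-4 × 31.2 = 0.02599 J.
Per-photon energy: E = 6.891e-16 J.
N = E_total / E_photon = 3.77e13.

3.77e13 photons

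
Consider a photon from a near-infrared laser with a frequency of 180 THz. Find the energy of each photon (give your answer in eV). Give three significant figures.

First convert: f = 180 THz = 1.8 × 10^14 Hz.
For a photon E = hf, so E = 1.193 × 10^-19 J.
Converting to eV: E = 0.7444 eV ≈ 0.744 eV.

0.744 eV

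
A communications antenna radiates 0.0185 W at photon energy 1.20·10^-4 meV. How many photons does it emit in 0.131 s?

Total energy: E_total = P·t = 0.0185 × 0.131 = 0.002423 J.
Per-photon energy: E = 1.923·10^-26 J.
N = E_total / E_photon = 1.26·10^23.

1.26·10^23 photons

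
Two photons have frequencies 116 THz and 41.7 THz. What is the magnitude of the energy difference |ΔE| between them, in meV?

Using E = hf: E₁ = 7.686 × 10^-20 J, E₂ = 2.763 × 10^-20 J.
|ΔE| = |7.686 × 10^-20 − 2.763 × 10^-20| = 4.92 × 10^-20 J = 307 meV.

307 meV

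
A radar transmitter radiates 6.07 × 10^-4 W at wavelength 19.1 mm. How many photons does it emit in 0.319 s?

1.86 × 10^19 photons

Total energy: E_total = P·t = 6.07 × 10^-4 × 0.319 = 1.936 × 10^-4 J.
Per-photon energy: E = 1.040 × 10^-23 J.
N = E_total / E_photon = 1.86 × 10^19.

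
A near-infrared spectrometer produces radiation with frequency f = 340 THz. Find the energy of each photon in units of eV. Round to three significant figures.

First convert: f = 340 THz = 3.4e14 Hz.
The photon relation is E = hf, giving E = 2.253e-19 J.
Converting to eV: E = 1.406 eV ≈ 1.41 eV.

1.41 eV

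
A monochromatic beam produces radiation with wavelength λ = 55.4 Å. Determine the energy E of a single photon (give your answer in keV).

(h = 6.62607015e-34 J·s, c = 2.99792458e8 m/s, 1 eV = 1.602176634e-19 J.)
Convert to SI: λ = 55.4 Å = 5.54e-9 m.
Apply E = hc/λ: E = 3.586e-17 J.
Converting to keV: E = 0.2238 keV ≈ 0.224 keV.

0.224 keV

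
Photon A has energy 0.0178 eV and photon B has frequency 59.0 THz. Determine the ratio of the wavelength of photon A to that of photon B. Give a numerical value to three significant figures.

λ_A = 6.965·10^-5 m (from energy = 0.0178 eV, via λ = hc/E).
λ_B = 5.081·10^-6 m (from frequency = 59.0 THz, via λ = c/f).
Ratio = 6.965·10^-5 / 5.081·10^-6 = 13.7.

13.7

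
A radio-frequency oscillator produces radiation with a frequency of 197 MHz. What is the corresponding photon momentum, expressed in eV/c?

(h = 6.62607015e-34 J·s, c = 2.99792458e8 m/s, 1 eV = 1.602176634e-19 J.)
Convert to SI: f = 197 MHz = 1.97e8 Hz.
For a photon p = hf/c, so p = 4.354e-34 kg·m/s.
Converting to eV/c: p = 8.147e-7 eV/c ≈ 8.15e-7 eV/c.

8.15e-7 eV/c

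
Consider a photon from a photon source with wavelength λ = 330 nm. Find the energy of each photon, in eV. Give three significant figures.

Convert to SI: λ = 330 nm = 3.3e-7 m.
For a photon E = hc/λ, so E = 6.020e-19 J.
Converting to eV: E = 3.757 eV ≈ 3.76 eV.

3.76 eV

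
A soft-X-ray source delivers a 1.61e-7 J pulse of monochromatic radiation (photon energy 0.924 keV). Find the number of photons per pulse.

1.09e9 photons

Per-photon energy: E = 1.480e-16 J (from energy = 0.924 keV).
N = E_total / E_photon = 1.61e-7 J / 1.480e-16 J = 1.09e9.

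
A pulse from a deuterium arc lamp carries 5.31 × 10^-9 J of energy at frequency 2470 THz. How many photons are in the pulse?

3.24 × 10^9 photons

Per-photon energy: E = 1.637 × 10^-18 J (from frequency = 2470 THz).
N = E_total / E_photon = 5.31 × 10^-9 J / 1.637 × 10^-18 J = 3.24 × 10^9.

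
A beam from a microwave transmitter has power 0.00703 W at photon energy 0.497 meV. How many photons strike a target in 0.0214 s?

1.89e18 photons

Total energy: E_total = P·t = 0.00703 × 0.0214 = 1.504e-4 J.
Per-photon energy: E = 7.963e-23 J.
N = E_total / E_photon = 1.89e18.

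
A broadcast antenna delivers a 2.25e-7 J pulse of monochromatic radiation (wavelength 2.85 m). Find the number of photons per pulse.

3.23e18 photons

Per-photon energy: E = 6.970e-26 J (from wavelength = 2.85 m).
N = E_total / E_photon = 2.25e-7 J / 6.970e-26 J = 3.23e18.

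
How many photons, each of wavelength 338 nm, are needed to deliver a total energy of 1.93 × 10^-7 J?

Per-photon energy: E = 5.877 × 10^-19 J (from wavelength = 338 nm).
N = E_total / E_photon = 1.93 × 10^-7 J / 5.877 × 10^-19 J = 3.28 × 10^11.

3.28 × 10^11 photons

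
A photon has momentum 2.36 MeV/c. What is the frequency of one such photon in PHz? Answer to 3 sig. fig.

5.71 × 10^5 PHz

In SI units: p = 2.36 MeV/c = 1.2613 × 10^-21 kg·m/s.
Since f = pc/h for a photon, f = 5.706 × 10^20 Hz.
Converting to PHz: f = 570600 PHz ≈ 5.71 × 10^5 PHz.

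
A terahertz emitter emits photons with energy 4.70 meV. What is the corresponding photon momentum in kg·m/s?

2.51 × 10^-30 kg·m/s

Convert to SI: E = 4.70 meV = 7.5302 × 10^-22 J.
Since p = E/c for a photon, p = 2.512 × 10^-30 kg·m/s.
So p ≈ 2.51 × 10^-30 kg·m/s.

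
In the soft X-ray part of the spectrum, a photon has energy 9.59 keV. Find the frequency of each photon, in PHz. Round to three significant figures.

(h = 6.62607015 × 10^-34 J·s, 1 eV = 1.602176634 × 10^-19 J.)
In SI units: E = 9.59 keV = 1.5365 × 10^-15 J.
Apply f = E/h: f = 2.319 × 10^18 Hz.
Converting to PHz: f = 2319 PHz ≈ 2320 PHz.

2320 PHz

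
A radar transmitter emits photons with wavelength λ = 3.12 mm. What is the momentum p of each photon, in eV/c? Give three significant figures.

Use h = 6.62607015e-34 J·s, c = 2.99792458e8 m/s, 1 eV = 1.602176634e-19 J.
Convert to SI: λ = 3.12 mm = 0.00312 m.
Apply p = h/λ: p = 2.124e-31 kg·m/s.
Converting to eV/c: p = 3.974e-4 eV/c ≈ 3.97e-4 eV/c.

3.97e-4 eV/c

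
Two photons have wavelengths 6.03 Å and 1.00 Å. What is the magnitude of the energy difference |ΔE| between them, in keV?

10.3 keV

Using E = hc/λ: E₁ = 3.294e-16 J, E₂ = 1.986e-15 J.
|ΔE| = |3.294e-16 − 1.986e-15| = 1.66e-15 J = 10.3 keV.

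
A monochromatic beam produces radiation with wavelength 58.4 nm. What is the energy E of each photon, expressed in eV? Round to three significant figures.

Take h = 6.62607015e-34 J·s, c = 2.99792458e8 m/s, 1 eV = 1.602176634e-19 J.
In SI units: λ = 58.4 nm = 5.84e-8 m.
For a photon E = hc/λ, so E = 3.401e-18 J.
Converting to eV: E = 21.23 eV ≈ 21.2 eV.

21.2 eV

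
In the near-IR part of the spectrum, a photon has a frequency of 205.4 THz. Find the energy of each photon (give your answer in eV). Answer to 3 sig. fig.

0.849 eV

In SI units: f = 205.4 THz = 2.054 × 10^14 Hz.
The photon relation is E = hf, giving E = 1.361 × 10^-19 J.
Converting to eV: E = 0.8495 eV ≈ 0.849 eV.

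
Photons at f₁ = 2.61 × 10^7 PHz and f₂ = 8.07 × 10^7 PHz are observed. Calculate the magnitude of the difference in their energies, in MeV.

226 MeV

Using E = hf: E₁ = 1.729 × 10^-11 J, E₂ = 5.347 × 10^-11 J.
|ΔE| = |1.729 × 10^-11 − 5.347 × 10^-11| = 3.62 × 10^-11 J = 226 MeV.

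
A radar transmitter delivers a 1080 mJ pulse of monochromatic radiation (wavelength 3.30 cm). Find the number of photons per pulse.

1.79e23 photons

Per-photon energy: E = 6.020e-24 J (from wavelength = 3.30 cm).
N = E_total / E_photon = 1.08 J / 6.020e-24 J = 1.79e23.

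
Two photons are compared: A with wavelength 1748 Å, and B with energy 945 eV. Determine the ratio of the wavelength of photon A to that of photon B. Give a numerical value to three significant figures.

133

λ_A = 1.748e-7 m (from wavelength = 1748 Å, via λ given directly).
λ_B = 1.312e-9 m (from energy = 945 eV, via λ = hc/E).
Ratio = 1.748e-7 / 1.312e-9 = 133.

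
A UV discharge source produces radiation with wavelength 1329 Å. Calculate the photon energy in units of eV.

9.33 eV

Use h = 6.62607015e-34 J·s, c = 2.99792458e8 m/s, 1 eV = 1.602176634e-19 J.
Convert to SI: λ = 1329 Å = 1.329e-7 m.
Apply E = hc/λ: E = 1.495e-18 J.
Converting to eV: E = 9.329 eV ≈ 9.33 eV.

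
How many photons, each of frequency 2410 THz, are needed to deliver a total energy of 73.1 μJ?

4.58e13 photons

Per-photon energy: E = 1.597e-18 J (from frequency = 2410 THz).
N = E_total / E_photon = 7.31e-5 J / 1.597e-18 J = 4.58e13.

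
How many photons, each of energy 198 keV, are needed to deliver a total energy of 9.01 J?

2.84 × 10^14 photons

Per-photon energy: E = 3.172 × 10^-14 J (from energy = 198 keV).
N = E_total / E_photon = 9.01 J / 3.172 × 10^-14 J = 2.84 × 10^14.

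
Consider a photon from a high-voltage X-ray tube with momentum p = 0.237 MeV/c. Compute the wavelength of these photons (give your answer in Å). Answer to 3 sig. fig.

0.0523 Å

First convert: p = 0.237 MeV/c = 1.2666 × 10^-22 kg·m/s.
For a photon λ = h/p, so λ = 5.231 × 10^-12 m.
Converting to Å: λ = 0.05231 Å ≈ 0.0523 Å.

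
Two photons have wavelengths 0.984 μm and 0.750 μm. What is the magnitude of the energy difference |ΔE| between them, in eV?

0.393 eV

Using E = hc/λ: E₁ = 2.019 × 10^-19 J, E₂ = 2.649 × 10^-19 J.
|ΔE| = |2.019 × 10^-19 − 2.649 × 10^-19| = 6.30 × 10^-20 J = 0.393 eV.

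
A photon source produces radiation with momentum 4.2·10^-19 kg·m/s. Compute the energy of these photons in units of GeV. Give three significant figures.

0.786 GeV

Take c = 2.99792458·10^8 m/s, 1 eV = 1.602176634·10^-19 J.
Since E = pc for a photon, E = 1.259·10^-10 J.
Converting to GeV: E = 0.7859 GeV ≈ 0.786 GeV.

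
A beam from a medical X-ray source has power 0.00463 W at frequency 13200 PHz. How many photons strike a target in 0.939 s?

4.97 × 10^11 photons

Total energy: E_total = P·t = 0.00463 × 0.939 = 0.004348 J.
Per-photon energy: E = 8.746 × 10^-15 J.
N = E_total / E_photon = 4.97 × 10^11.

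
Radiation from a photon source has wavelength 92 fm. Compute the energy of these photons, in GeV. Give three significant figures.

0.0135 GeV

Use h = 6.62607015 × 10^-34 J·s, c = 2.99792458 × 10^8 m/s, 1 eV = 1.602176634 × 10^-19 J.
Convert to SI: λ = 92 fm = 9.2 × 10^-14 m.
Apply E = hc/λ: E = 2.159 × 10^-12 J.
Converting to GeV: E = 0.01348 GeV ≈ 0.0135 GeV.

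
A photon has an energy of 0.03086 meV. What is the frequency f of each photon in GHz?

7.46 GHz

In SI units: E = 0.03086 meV = 4.9443 × 10^-24 J.
Apply f = E/h: f = 7.462 × 10^9 Hz.
Converting to GHz: f = 7.462 GHz ≈ 7.46 GHz.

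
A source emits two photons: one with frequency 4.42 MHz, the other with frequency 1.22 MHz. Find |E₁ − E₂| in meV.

1.32 × 10^-5 meV

Using E = hf: E₁ = 2.929 × 10^-27 J, E₂ = 8.084 × 10^-28 J.
|ΔE| = |2.929 × 10^-27 − 8.084 × 10^-28| = 2.12 × 10^-27 J = 1.32 × 10^-5 meV.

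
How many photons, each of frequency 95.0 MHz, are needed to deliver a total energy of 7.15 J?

Per-photon energy: E = 6.295e-26 J (from frequency = 95.0 MHz).
N = E_total / E_photon = 7.15 J / 6.295e-26 J = 1.14e26.

1.14e26 photons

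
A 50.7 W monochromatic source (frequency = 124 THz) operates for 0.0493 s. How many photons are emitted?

Total energy: E_total = P·t = 50.7 × 0.0493 = 2.500 J.
Per-photon energy: E = 8.216 × 10^-20 J.
N = E_total / E_photon = 3.04 × 10^19.

3.04 × 10^19 photons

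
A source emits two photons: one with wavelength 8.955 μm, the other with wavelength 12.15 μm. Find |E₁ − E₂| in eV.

Using E = hc/λ: E₁ = 2.2183 × 10^-20 J, E₂ = 1.6349 × 10^-20 J.
|ΔE| = |2.2183 × 10^-20 − 1.6349 × 10^-20| = 5.83 × 10^-21 J = 0.0364 eV.

0.0364 eV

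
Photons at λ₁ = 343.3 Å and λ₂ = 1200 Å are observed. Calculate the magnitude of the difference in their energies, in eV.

Using E = hc/λ: E₁ = 5.7863e-18 J, E₂ = 1.6554e-18 J.
|ΔE| = |5.7863e-18 − 1.6554e-18| = 4.13e-18 J = 25.8 eV.

25.8 eV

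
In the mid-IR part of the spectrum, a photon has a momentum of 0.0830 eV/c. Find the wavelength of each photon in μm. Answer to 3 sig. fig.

14.9 μm

Take h = 6.62607015e-34 J·s, c = 2.99792458e8 m/s, 1 eV = 1.602176634e-19 J.
First convert: p = 0.0830 eV/c = 4.4358e-29 kg·m/s.
Since λ = h/p for a photon, λ = 1.494e-5 m.
Converting to μm: λ = 14.94 μm ≈ 14.9 μm.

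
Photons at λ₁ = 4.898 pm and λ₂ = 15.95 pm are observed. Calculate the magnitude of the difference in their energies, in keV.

175 keV

Using E = hc/λ: E₁ = 4.0556e-14 J, E₂ = 1.2454e-14 J.
|ΔE| = |4.0556e-14 − 1.2454e-14| = 2.81e-14 J = 175 keV.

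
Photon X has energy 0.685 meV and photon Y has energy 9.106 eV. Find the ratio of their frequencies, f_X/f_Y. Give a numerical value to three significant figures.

7.52e-5

f_X = 1.656e11 Hz (from energy = 0.685 meV, via f = E/h).
f_Y = 2.202e15 Hz (from energy = 9.106 eV, via f = E/h).
Ratio = 1.656e11 / 2.202e15 = 7.52e-5.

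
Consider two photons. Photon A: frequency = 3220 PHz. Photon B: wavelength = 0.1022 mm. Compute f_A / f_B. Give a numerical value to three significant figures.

1.10 × 10^6

f_A = 3.220 × 10^18 Hz (from frequency = 3220 PHz, via f given directly).
f_B = 2.933 × 10^12 Hz (from wavelength = 0.1022 mm, via f = c/λ).
Ratio = 3.220 × 10^18 / 2.933 × 10^12 = 1.10 × 10^6.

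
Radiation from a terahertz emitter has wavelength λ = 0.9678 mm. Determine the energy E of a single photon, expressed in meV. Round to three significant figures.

First convert: λ = 0.9678 mm = 9.678e-4 m.
Apply E = hc/λ: E = 2.053e-22 J.
Converting to meV: E = 1.281 meV ≈ 1.28 meV.

1.28 meV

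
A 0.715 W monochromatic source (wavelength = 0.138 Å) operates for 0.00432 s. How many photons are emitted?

2.15e11 photons

Total energy: E_total = P·t = 0.715 × 0.00432 = 0.003089 J.
Per-photon energy: E = 1.439e-14 J.
N = E_total / E_photon = 2.15e11.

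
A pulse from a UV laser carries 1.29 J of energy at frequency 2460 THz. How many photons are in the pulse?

7.91e17 photons

Per-photon energy: E = 1.630e-18 J (from frequency = 2460 THz).
N = E_total / E_photon = 1.29 J / 1.630e-18 J = 7.91e17.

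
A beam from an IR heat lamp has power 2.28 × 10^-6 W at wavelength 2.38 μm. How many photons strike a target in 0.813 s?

2.22 × 10^13 photons

Total energy: E_total = P·t = 2.28 × 10^-6 × 0.813 = 1.854 × 10^-6 J.
Per-photon energy: E = 8.346 × 10^-20 J.
N = E_total / E_photon = 2.22 × 10^13.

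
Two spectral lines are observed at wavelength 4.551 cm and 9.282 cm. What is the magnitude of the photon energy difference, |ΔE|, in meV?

Using E = hc/λ: E₁ = 4.3649 × 10^-24 J, E₂ = 2.1401 × 10^-24 J.
|ΔE| = |4.3649 × 10^-24 − 2.1401 × 10^-24| = 2.22 × 10^-24 J = 0.0139 meV.

0.0139 meV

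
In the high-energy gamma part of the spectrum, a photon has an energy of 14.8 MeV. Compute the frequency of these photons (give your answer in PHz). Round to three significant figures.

Use h = 6.62607015e-34 J·s, 1 eV = 1.602176634e-19 J.
In SI units: E = 14.8 MeV = 2.3712e-12 J.
For a photon f = E/h, so f = 3.579e21 Hz.
Converting to PHz: f = 3.579e6 PHz ≈ 3.58e6 PHz.

3.58e6 PHz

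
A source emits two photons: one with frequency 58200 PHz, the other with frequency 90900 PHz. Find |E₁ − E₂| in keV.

Using E = hf: E₁ = 3.856·10^-14 J, E₂ = 6.023·10^-14 J.
|ΔE| = |3.856·10^-14 − 6.023·10^-14| = 2.17·10^-14 J = 135 keV.

135 keV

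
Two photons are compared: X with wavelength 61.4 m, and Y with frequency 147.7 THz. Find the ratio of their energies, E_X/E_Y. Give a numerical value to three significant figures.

3.31e-8

E_X = 3.235e-27 J (from wavelength = 61.4 m, via E = hc/λ).
E_Y = 9.787e-20 J (from frequency = 147.7 THz, via E = hf).
Ratio = 3.235e-27 / 9.787e-20 = 3.31e-8.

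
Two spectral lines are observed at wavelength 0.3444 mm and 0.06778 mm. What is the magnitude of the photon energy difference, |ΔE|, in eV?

0.0147 eV

Using E = hc/λ: E₁ = 5.7678e-22 J, E₂ = 2.9307e-21 J.
|ΔE| = |5.7678e-22 − 2.9307e-21| = 2.35e-21 J = 0.0147 eV.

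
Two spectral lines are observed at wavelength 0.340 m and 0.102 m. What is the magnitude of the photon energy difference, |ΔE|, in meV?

Using E = hc/λ: E₁ = 5.842e-25 J, E₂ = 1.947e-24 J.
|ΔE| = |5.842e-25 − 1.947e-24| = 1.36e-24 J = 8.51e-3 meV.

8.51e-3 meV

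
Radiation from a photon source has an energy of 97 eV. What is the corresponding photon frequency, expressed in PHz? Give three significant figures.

23.5 PHz

First convert: E = 97 eV = 1.5541e-17 J.
Since f = E/h for a photon, f = 2.345e16 Hz.
Converting to PHz: f = 23.45 PHz ≈ 23.5 PHz.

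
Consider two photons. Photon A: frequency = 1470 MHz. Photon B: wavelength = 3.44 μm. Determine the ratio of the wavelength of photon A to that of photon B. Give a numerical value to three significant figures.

λ_A = 0.2039 m (from frequency = 1470 MHz, via λ = c/f).
λ_B = 3.440e-6 m (from wavelength = 3.44 μm, via λ given directly).
Ratio = 0.2039 / 3.440e-6 = 5.93e4.

5.93e4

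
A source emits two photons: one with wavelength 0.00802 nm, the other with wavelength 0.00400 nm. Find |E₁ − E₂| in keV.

155 keV

Using E = hc/λ: E₁ = 2.477 × 10^-14 J, E₂ = 4.966 × 10^-14 J.
|ΔE| = |2.477 × 10^-14 − 4.966 × 10^-14| = 2.49 × 10^-14 J = 155 keV.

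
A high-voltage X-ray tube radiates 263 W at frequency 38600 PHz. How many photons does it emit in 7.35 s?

Total energy: E_total = P·t = 263 × 7.35 = 1933 J.
Per-photon energy: E = 2.558 × 10^-14 J.
N = E_total / E_photon = 7.56 × 10^16.

7.56 × 10^16 photons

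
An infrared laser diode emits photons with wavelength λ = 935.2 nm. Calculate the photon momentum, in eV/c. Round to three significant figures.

1.33 eV/c

First convert: λ = 935.2 nm = 9.352e-7 m.
The photon relation is p = h/λ, giving p = 7.085e-28 kg·m/s.
Converting to eV/c: p = 1.326 eV/c ≈ 1.33 eV/c.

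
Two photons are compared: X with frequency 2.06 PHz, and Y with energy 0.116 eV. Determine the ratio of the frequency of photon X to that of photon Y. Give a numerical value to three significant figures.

73.4

f_X = 2.060 × 10^15 Hz (from frequency = 2.06 PHz, via f given directly).
f_Y = 2.805 × 10^13 Hz (from energy = 0.116 eV, via f = E/h).
Ratio = 2.060 × 10^15 / 2.805 × 10^13 = 73.4.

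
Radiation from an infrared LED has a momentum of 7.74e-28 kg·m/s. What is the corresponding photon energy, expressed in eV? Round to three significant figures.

1.45 eV

Apply E = pc: E = 2.320e-19 J.
Converting to eV: E = 1.448 eV ≈ 1.45 eV.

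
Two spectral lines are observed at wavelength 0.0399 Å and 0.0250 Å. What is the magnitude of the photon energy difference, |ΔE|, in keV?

185 keV

Using E = hc/λ: E₁ = 4.979e-14 J, E₂ = 7.946e-14 J.
|ΔE| = |4.979e-14 − 7.946e-14| = 2.97e-14 J = 185 keV.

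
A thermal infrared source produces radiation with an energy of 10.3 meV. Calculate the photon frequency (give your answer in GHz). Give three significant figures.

Convert to SI: E = 10.3 meV = 1.6502 × 10^-21 J.
For a photon f = E/h, so f = 2.491 × 10^12 Hz.
Converting to GHz: f = 2491 GHz ≈ 2490 GHz.

2490 GHz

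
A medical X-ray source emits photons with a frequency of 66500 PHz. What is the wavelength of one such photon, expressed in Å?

0.0451 Å

Convert to SI: f = 66500 PHz = 6.65e19 Hz.
Apply λ = c/f: λ = 4.508e-12 m.
Converting to Å: λ = 0.04508 Å ≈ 0.0451 Å.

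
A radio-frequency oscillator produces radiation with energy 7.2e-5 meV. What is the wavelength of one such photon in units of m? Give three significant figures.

17.2 m

First convert: E = 7.2e-5 meV = 1.1536e-26 J.
Apply λ = hc/E: λ = 17.22 m.
So λ ≈ 17.2 m.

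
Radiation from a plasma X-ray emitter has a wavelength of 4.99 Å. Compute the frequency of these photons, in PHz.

601 PHz

Convert to SI: λ = 4.99 Å = 4.99 × 10^-10 m.
Since f = c/λ for a photon, f = 6.008 × 10^17 Hz.
Converting to PHz: f = 600.8 PHz ≈ 601 PHz.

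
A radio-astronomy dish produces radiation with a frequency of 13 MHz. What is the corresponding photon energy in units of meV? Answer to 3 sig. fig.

5.38 × 10^-5 meV

First convert: f = 13 MHz = 1.3 × 10^7 Hz.
Apply E = hf: E = 8.614 × 10^-27 J.
Converting to meV: E = 5.376 × 10^-5 meV ≈ 5.38 × 10^-5 meV.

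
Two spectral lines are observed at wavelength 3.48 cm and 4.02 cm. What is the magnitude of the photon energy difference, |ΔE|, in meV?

Using E = hc/λ: E₁ = 5.708e-24 J, E₂ = 4.941e-24 J.
|ΔE| = |5.708e-24 − 4.941e-24| = 7.67e-25 J = 4.79e-3 meV.

4.79e-3 meV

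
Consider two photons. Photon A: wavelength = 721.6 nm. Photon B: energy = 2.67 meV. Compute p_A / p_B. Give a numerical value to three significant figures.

p_A = 9.182e-28 kg·m/s (from wavelength = 721.6 nm, via p = h/λ).
p_B = 1.427e-30 kg·m/s (from energy = 2.67 meV, via p = E/c).
Ratio = 9.182e-28 / 1.427e-30 = 644.

644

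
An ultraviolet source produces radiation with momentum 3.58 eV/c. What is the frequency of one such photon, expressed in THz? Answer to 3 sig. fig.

Use h = 6.62607015e-34 J·s, c = 2.99792458e8 m/s, 1 eV = 1.602176634e-19 J.
First convert: p = 3.58 eV/c = 1.9133e-27 kg·m/s.
The photon relation is f = pc/h, giving f = 8.656e14 Hz.
Converting to THz: f = 865.6 THz ≈ 866 THz.

866 THz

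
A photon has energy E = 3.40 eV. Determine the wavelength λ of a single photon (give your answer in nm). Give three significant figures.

365 nm

Take h = 6.62607015e-34 J·s, c = 2.99792458e8 m/s, 1 eV = 1.602176634e-19 J.
First convert: E = 3.40 eV = 5.4474e-19 J.
The photon relation is λ = hc/E, giving λ = 3.647e-7 m.
Converting to nm: λ = 364.7 nm ≈ 365 nm.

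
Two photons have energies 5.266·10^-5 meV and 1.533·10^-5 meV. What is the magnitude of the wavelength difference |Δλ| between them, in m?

57.3 m

Using λ = hc/E: λ₁ = 23.544 m, λ₂ = 80.877 m.
|Δλ| = |23.544 − 80.877| = 57.3 m.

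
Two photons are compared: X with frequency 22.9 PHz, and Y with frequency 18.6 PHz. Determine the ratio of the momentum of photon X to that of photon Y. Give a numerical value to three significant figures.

1.23

p_X = 5.061e-26 kg·m/s (from frequency = 22.9 PHz, via p = hf/c).
p_Y = 4.111e-26 kg·m/s (from frequency = 18.6 PHz, via p = hf/c).
Ratio = 5.061e-26 / 4.111e-26 = 1.23.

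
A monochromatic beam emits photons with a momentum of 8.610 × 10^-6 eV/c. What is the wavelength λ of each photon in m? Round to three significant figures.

Convert to SI: p = 8.610 × 10^-6 eV/c = 4.6014 × 10^-33 kg·m/s.
Apply λ = h/p: λ = 0.1440 m.
So λ ≈ 0.144 m.

0.144 m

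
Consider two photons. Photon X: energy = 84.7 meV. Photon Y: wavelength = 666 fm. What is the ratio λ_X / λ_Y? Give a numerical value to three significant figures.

λ_X = 1.464 × 10^-5 m (from energy = 84.7 meV, via λ = hc/E).
λ_Y = 6.660 × 10^-13 m (from wavelength = 666 fm, via λ given directly).
Ratio = 1.464 × 10^-5 / 6.660 × 10^-13 = 2.20 × 10^7.

2.20 × 10^7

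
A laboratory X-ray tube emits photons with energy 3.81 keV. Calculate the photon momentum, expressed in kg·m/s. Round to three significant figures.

(c = 2.99792458e8 m/s, 1 eV = 1.602176634e-19 J.)
Convert to SI: E = 3.81 keV = 6.1043e-16 J.
Since p = E/c for a photon, p = 2.036e-24 kg·m/s.
So p ≈ 2.04e-24 kg·m/s.

2.04e-24 kg·m/s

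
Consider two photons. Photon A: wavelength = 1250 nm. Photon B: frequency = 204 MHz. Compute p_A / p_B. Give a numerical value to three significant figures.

p_A = 5.301·10^-28 kg·m/s (from wavelength = 1250 nm, via p = h/λ).
p_B = 4.509·10^-34 kg·m/s (from frequency = 204 MHz, via p = hf/c).
Ratio = 5.301·10^-28 / 4.509·10^-34 = 1.18·10^6.

1.18·10^6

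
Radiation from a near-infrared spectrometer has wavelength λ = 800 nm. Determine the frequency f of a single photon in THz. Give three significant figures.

Convert to SI: λ = 800 nm = 8.0e-7 m.
The photon relation is f = c/λ, giving f = 3.747e14 Hz.
Converting to THz: f = 374.7 THz ≈ 375 THz.

375 THz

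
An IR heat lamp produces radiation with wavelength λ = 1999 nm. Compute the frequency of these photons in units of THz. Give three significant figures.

(c = 2.99792458e8 m/s.)
Convert to SI: λ = 1999 nm = 1.999e-6 m.
Apply f = c/λ: f = 1.500e14 Hz.
Converting to THz: f = 150.0 THz ≈ 150 THz.

150 THz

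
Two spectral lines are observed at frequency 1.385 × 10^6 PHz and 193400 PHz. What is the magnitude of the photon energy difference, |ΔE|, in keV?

4930 keV

Using E = hf: E₁ = 9.1771 × 10^-13 J, E₂ = 1.2815 × 10^-13 J.
|ΔE| = |9.1771 × 10^-13 − 1.2815 × 10^-13| = 7.90 × 10^-13 J = 4930 keV.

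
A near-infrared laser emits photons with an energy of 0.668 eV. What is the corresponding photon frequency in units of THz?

162 THz

Take h = 6.62607015e-34 J·s, 1 eV = 1.602176634e-19 J.
First convert: E = 0.668 eV = 1.0703e-19 J.
For a photon f = E/h, so f = 1.615e14 Hz.
Converting to THz: f = 161.5 THz ≈ 162 THz.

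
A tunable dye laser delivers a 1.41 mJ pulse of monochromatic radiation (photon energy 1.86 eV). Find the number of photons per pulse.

4.73 × 10^15 photons

Per-photon energy: E = 2.980 × 10^-19 J (from energy = 1.86 eV).
N = E_total / E_photon = 0.00141 J / 2.980 × 10^-19 J = 4.73 × 10^15.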